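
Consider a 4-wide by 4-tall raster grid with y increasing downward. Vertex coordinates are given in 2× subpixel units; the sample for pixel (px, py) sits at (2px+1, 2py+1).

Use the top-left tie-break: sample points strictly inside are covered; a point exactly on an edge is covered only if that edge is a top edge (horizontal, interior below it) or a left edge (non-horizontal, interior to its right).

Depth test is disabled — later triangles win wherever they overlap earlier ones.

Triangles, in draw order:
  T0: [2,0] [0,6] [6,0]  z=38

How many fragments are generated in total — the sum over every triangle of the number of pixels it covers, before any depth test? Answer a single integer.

T0:
  2·area = 24  (B↔C swapped to make it positive)
  edge (2, 0)→(6, 0): d=(4,0) top-left  bias=+0
  edge (6, 0)→(0, 6): d=(-6,6) right/bottom  bias=-1
  edge (0, 6)→(2, 0): d=(2,-6) top-left  bias=+0
    (1,0)@(3, 1): e=[4,12,8] → █
    (2,0)@(5, 1): e=[4,0,20] → ·  [on edge]
    (0,1)@(1, 3): e=[12,12,0] → █  [on edge]
    (1,1)@(3, 3): e=[12,0,12] → ·  [on edge]
    (0,2)@(1, 5): e=[20,0,4] → ·  [on edge]
  covered (2 px):
    · █ · ·
    █ · · ·
    · · · ·
    · · · ·

Result: 2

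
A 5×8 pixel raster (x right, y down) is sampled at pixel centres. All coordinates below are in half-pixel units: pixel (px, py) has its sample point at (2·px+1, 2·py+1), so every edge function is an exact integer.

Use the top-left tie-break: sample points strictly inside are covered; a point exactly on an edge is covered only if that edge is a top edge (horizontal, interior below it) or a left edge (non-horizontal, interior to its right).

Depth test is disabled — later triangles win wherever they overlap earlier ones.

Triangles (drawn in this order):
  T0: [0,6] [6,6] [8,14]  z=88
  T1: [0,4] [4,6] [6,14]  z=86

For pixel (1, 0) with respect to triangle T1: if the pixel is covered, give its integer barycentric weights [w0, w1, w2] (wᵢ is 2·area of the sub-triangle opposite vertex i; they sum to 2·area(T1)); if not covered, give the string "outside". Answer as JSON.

T0:
  2·area = 48
  edge (0, 6)→(6, 6): d=(6,0) top-left  bias=+0
  edge (6, 6)→(8, 14): d=(2,8) right/bottom  bias=-1
  edge (8, 14)→(0, 6): d=(-8,-8) top-left  bias=+0
    (0,3)@(1, 7): e=[6,42,0] → #  [on edge]
    (1,3)@(3, 7): e=[6,26,16] → #
    (2,3)@(5, 7): e=[6,10,32] → #
    (3,3)@(7, 7): e=[6,-6,48] → ·
    (0,4)@(1, 9): e=[18,46,-16] → ·
    (1,4)@(3, 9): e=[18,30,0] → #  [on edge]
    (3,4)@(7, 9): e=[18,-2,32] → ·
    (1,5)@(3, 11): e=[30,34,-16] → ·
    (2,5)@(5, 11): e=[30,18,0] → #  [on edge]
    (3,5)@(7, 11): e=[30,2,16] → #
    (4,5)@(9, 11): e=[30,-14,32] → ·
    (2,6)@(5, 13): e=[42,22,-16] → ·
    (3,6)@(7, 13): e=[42,6,0] → #  [on edge]
    (4,7)@(9, 15): e=[54,-6,0] → ·  [on edge]
  covered (8 px):
    · · · · ·
    · · · · ·
    · · · · ·
    # # # · ·
    · # # · ·
    · · # # ·
    · · · # ·
    · · · · ·
T1:
  2·area = 28
  edge (0, 4)→(4, 6): d=(4,2) right/bottom  bias=-1
  edge (4, 6)→(6, 14): d=(2,8) right/bottom  bias=-1
  edge (6, 14)→(0, 4): d=(-6,-10) top-left  bias=+0
    (0,2)@(1, 5): e=[2,22,4] → #
    (1,2)@(3, 5): e=[-2,6,24] → ·
    (0,3)@(1, 7): e=[10,26,-8] → ·
    (1,3)@(3, 7): e=[6,10,12] → #
    (2,3)@(5, 7): e=[2,-6,32] → ·
    (1,4)@(3, 9): e=[14,14,0] → #  [on edge]
    (2,4)@(5, 9): e=[10,-2,20] → ·
    (1,5)@(3, 11): e=[22,18,-12] → ·
    (2,5)@(5, 11): e=[18,2,8] → #
    (3,5)@(7, 11): e=[14,-14,28] → ·
    (2,6)@(5, 13): e=[26,6,-4] → ·
  covered (4 px):
    · · · · ·
    · · · · ·
    # · · · ·
    · # · · ·
    · # · · ·
    · · # · ·
    · · · · ·
    · · · · ·

Answer: "outside"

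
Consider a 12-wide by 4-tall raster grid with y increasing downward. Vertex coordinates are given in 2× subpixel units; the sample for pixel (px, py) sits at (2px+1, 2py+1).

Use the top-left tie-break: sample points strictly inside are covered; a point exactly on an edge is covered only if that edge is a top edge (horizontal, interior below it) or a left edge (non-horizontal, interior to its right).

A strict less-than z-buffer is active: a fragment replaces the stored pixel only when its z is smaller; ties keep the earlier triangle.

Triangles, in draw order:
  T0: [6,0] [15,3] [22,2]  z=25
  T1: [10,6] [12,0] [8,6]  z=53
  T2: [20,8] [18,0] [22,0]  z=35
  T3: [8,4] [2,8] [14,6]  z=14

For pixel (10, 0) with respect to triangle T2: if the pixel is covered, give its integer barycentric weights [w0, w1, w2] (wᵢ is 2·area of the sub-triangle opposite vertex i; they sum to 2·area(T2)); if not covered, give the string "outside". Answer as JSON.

T0:
  2·area = 30  (B↔C swapped to make it positive)
  edge (6, 0)→(22, 2): d=(16,2) right/bottom  bias=-1
  edge (22, 2)→(15, 3): d=(-7,1) right/bottom  bias=-1
  edge (15, 3)→(6, 0): d=(-9,-3) top-left  bias=+0
    (4,0)@(9, 1): e=[10,20,0] → X  [on edge]
    (5,0)@(11, 1): e=[6,18,6] → X
    (6,0)@(13, 1): e=[2,16,12] → X
    (7,0)@(15, 1): e=[-2,14,18] → .
    (4,1)@(9, 3): e=[42,6,-18] → .
    (5,1)@(11, 3): e=[38,4,-12] → .
    (6,1)@(13, 3): e=[34,2,-6] → .
    (7,1)@(15, 3): e=[30,0,0] → .  [on edge]
    (0,2)@(1, 5): e=[90,0,-60] → .  [on edge]
    (10,2)@(21, 5): e=[50,-20,0] → .  [on edge]
  covered (3 px):
    . . . . X X X . . . . .
    . . . . . . . . . . . .
    . . . . . . . . . . . .
    . . . . . . . . . . . .
T1:
  2·area = 12  (B↔C swapped to make it positive)
  edge (10, 6)→(8, 6): d=(-2,0) right/bottom  bias=-1
  edge (8, 6)→(12, 0): d=(4,-6) top-left  bias=+0
  edge (12, 0)→(10, 6): d=(-2,6) right/bottom  bias=-1
    (5,1)@(11, 3): e=[6,6,0] → .  [on edge]
    (4,2)@(9, 5): e=[2,2,8] → X
    (5,2)@(11, 5): e=[2,14,-4] → .
    (4,3)@(9, 7): e=[-2,10,4] → .
  covered (1 px):
    . . . . . . . . . . . .
    . . . . . . . . . . . .
    . . . . X . . . . . . .
    . . . . . . . . . . . .
T2:
  2·area = 32
  edge (20, 8)→(18, 0): d=(-2,-8) top-left  bias=+0
  edge (18, 0)→(22, 0): d=(4,0) top-left  bias=+0
  edge (22, 0)→(20, 8): d=(-2,8) right/bottom  bias=-1
    (9,0)@(19, 1): e=[6,4,22] → X
    (10,0)@(21, 1): e=[22,4,6] → X
    (11,0)@(23, 1): e=[38,4,-10] → .
    (9,1)@(19, 3): e=[2,12,18] → X
    (11,1)@(23, 3): e=[34,12,-14] → .
    (9,2)@(19, 5): e=[-2,20,14] → .
    (10,2)@(21, 5): e=[14,20,-2] → .
  covered (4 px):
    . . . . . . . . . X X .
    . . . . . . . . . X X .
    . . . . . . . . . . . .
    . . . . . . . . . . . .
T3:
  2·area = 36  (B↔C swapped to make it positive)
  edge (8, 4)→(14, 6): d=(6,2) right/bottom  bias=-1
  edge (14, 6)→(2, 8): d=(-12,2) right/bottom  bias=-1
  edge (2, 8)→(8, 4): d=(6,-4) top-left  bias=+0
    (2,1)@(5, 3): e=[0,54,-18] → .  [on edge]
    (3,2)@(7, 5): e=[8,26,2] → X
    (4,2)@(9, 5): e=[4,22,10] → X
    (5,2)@(11, 5): e=[0,18,18] → .  [on edge]
    (2,3)@(5, 7): e=[24,6,6] → X
    (4,3)@(9, 7): e=[16,-2,22] → .
    (8,3)@(17, 7): e=[0,-18,54] → .  [on edge]
  covered (4 px):
    . . . . . . . . . . . .
    . . . . . . . . . . . .
    . . . X X . . . . . . .
    . . X X . . . . . . . .

Answer: [4,6,22]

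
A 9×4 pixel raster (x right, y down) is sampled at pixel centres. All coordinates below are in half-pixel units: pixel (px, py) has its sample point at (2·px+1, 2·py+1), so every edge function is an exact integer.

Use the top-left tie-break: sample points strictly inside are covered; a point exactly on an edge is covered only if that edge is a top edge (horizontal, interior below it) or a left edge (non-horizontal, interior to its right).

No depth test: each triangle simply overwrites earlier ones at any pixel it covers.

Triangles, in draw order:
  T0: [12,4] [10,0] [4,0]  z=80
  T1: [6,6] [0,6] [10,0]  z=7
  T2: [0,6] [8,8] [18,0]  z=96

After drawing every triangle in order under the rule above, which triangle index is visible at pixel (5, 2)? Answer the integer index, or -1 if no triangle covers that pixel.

T0:
  2·area = 24  (B↔C swapped to make it positive)
  edge (12, 4)→(4, 0): d=(-8,-4) top-left  bias=+0
  edge (4, 0)→(10, 0): d=(6,0) top-left  bias=+0
  edge (10, 0)→(12, 4): d=(2,4) right/bottom  bias=-1
    (3,0)@(7, 1): e=[4,6,14] → #
    (4,0)@(9, 1): e=[12,6,6] → #
    (5,0)@(11, 1): e=[20,6,-2] → ·
    (3,1)@(7, 3): e=[-12,18,18] → ·
    (4,1)@(9, 3): e=[-4,18,10] → ·
    (5,1)@(11, 3): e=[4,18,2] → #
    (6,1)@(13, 3): e=[12,18,-6] → ·
    (5,2)@(11, 5): e=[-12,30,6] → ·
  covered (3 px):
    · · · # # · · · ·
    · · · · · # · · ·
    · · · · · · · · ·
    · · · · · · · · ·
T1:
  2·area = 36
  edge (6, 6)→(0, 6): d=(-6,0) right/bottom  bias=-1
  edge (0, 6)→(10, 0): d=(10,-6) top-left  bias=+0
  edge (10, 0)→(6, 6): d=(-4,6) right/bottom  bias=-1
    (4,0)@(9, 1): e=[30,4,2] → #
    (5,0)@(11, 1): e=[30,16,-10] → ·
    (2,1)@(5, 3): e=[18,0,18] → #  [on edge]
    (3,1)@(7, 3): e=[18,12,6] → #
    (4,1)@(9, 3): e=[18,24,-6] → ·
    (1,2)@(3, 5): e=[6,8,22] → #
    (3,2)@(7, 5): e=[6,32,-2] → ·
    (1,3)@(3, 7): e=[-6,28,14] → ·
    (2,3)@(5, 7): e=[-6,40,2] → ·
  covered (5 px):
    · · · · # · · · ·
    · · # # · · · · ·
    · # # · · · · · ·
    · · · · · · · · ·
T2:
  2·area = 84  (B↔C swapped to make it positive)
  edge (0, 6)→(18, 0): d=(18,-6) top-left  bias=+0
  edge (18, 0)→(8, 8): d=(-10,8) right/bottom  bias=-1
  edge (8, 8)→(0, 6): d=(-8,-2) top-left  bias=+0
    (7,0)@(15, 1): e=[0,14,70] → #  [on edge]
    (8,0)@(17, 1): e=[12,-2,74] → ·
    (4,1)@(9, 3): e=[0,42,42] → #  [on edge]
    (5,1)@(11, 3): e=[12,26,46] → #
    (6,1)@(13, 3): e=[24,10,50] → #
    (7,1)@(15, 3): e=[36,-6,54] → ·
    (1,2)@(3, 5): e=[0,70,14] → #  [on edge]
    (2,2)@(5, 5): e=[12,54,18] → #
    (3,2)@(7, 5): e=[24,38,22] → #
    (6,2)@(13, 5): e=[60,-10,34] → ·
    (1,3)@(3, 7): e=[36,50,-2] → ·
    (2,3)@(5, 7): e=[48,34,2] → #
  covered (12 px):
    · · · · · · · # ·
    · · · · # # # · ·
    · # # # # # · · ·
    · · # # # · · · ·

Z-buffer (winner per pixel, '.' = empty):
  . . . 0 1 . . 2 .
  . . 1 1 2 2 2 . .
  . 2 2 2 2 2 . . .
  . . 2 2 2 . . . .

Result: 2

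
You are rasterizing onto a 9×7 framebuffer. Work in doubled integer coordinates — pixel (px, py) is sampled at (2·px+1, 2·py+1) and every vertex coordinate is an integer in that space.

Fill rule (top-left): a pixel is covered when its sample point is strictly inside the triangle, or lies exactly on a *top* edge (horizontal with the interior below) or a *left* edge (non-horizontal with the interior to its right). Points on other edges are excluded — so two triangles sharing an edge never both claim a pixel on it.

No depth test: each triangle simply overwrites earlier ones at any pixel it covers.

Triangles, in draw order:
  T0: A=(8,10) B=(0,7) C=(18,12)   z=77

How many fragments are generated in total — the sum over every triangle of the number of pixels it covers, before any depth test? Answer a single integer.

T0:
  2·area = 14
  edge (8, 10)→(0, 7): d=(-8,-3) top-left  bias=+0
  edge (0, 7)→(18, 12): d=(18,5) right/bottom  bias=-1
  edge (18, 12)→(8, 10): d=(-10,-2) top-left  bias=+0
    (1,4)@(3, 9): e=[-7,21,0] → ·  [on edge]
    (3,4)@(7, 9): e=[5,1,8] → █
    (4,4)@(9, 9): e=[11,-9,12] → ·
    (3,5)@(7, 11): e=[-11,37,-12] → ·
    (6,5)@(13, 11): e=[7,7,0] → █  [on edge]
    (7,5)@(15, 11): e=[13,-3,4] → ·
    (6,6)@(13, 13): e=[-9,43,-20] → ·
  covered (2 px):
    · · · · · · · · ·
    · · · · · · · · ·
    · · · · · · · · ·
    · · · · · · · · ·
    · · · █ · · · · ·
    · · · · · · █ · ·
    · · · · · · · · ·

Result: 2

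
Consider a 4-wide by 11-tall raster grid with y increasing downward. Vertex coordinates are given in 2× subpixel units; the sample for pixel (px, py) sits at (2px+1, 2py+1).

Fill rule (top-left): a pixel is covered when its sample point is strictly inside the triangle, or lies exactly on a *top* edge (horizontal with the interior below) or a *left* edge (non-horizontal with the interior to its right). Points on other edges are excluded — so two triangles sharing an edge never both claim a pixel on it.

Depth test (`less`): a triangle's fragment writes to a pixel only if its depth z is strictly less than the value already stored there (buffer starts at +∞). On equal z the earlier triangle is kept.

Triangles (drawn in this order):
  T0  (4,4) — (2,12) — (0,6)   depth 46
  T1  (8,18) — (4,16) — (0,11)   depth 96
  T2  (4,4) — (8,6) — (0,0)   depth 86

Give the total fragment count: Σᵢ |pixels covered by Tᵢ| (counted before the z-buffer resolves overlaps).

T0:
  2·area = 28
  edge (4, 4)→(2, 12): d=(-2,8) right/bottom  bias=-1
  edge (2, 12)→(0, 6): d=(-2,-6) top-left  bias=+0
  edge (0, 6)→(4, 4): d=(4,-2) top-left  bias=+0
    (1,2)@(3, 5): e=[6,20,2] → █
    (2,2)@(5, 5): e=[-10,32,6] → ·
    (0,3)@(1, 7): e=[18,4,6] → █
    (2,3)@(5, 7): e=[-14,28,14] → ·
    (0,4)@(1, 9): e=[14,0,14] → █  [on edge]
    (1,4)@(3, 9): e=[-2,12,18] → ·
    (0,5)@(1, 11): e=[10,-4,22] → ·
    (1,7)@(3, 15): e=[-14,0,42] → ·  [on edge]
    (2,10)@(5, 21): e=[-42,0,70] → ·  [on edge]
  covered (4 px):
    · · · ·
    · · · ·
    · █ · ·
    █ █ · ·
    █ · · ·
    · · · ·
    · · · ·
    · · · ·
    · · · ·
    · · · ·
    · · · ·
T1:
  2·area = 12
  edge (8, 18)→(4, 16): d=(-4,-2) top-left  bias=+0
  edge (4, 16)→(0, 11): d=(-4,-5) top-left  bias=+0
  edge (0, 11)→(8, 18): d=(8,7) right/bottom  bias=-1
  covered (0 px):
    · · · ·
    · · · ·
    · · · ·
    · · · ·
    · · · ·
    · · · ·
    · · · ·
    · · · ·
    · · · ·
    · · · ·
    · · · ·
T2:
  2·area = 8  (B↔C swapped to make it positive)
  edge (4, 4)→(0, 0): d=(-4,-4) top-left  bias=+0
  edge (0, 0)→(8, 6): d=(8,6) right/bottom  bias=-1
  edge (8, 6)→(4, 4): d=(-4,-2) top-left  bias=+0
    (0,0)@(1, 1): e=[0,2,6] → █  [on edge]
    (1,0)@(3, 1): e=[8,-10,10] → ·
    (0,1)@(1, 3): e=[-8,18,-2] → ·
    (1,1)@(3, 3): e=[0,6,2] → █  [on edge]
    (2,1)@(5, 3): e=[8,-6,6] → ·
    (1,2)@(3, 5): e=[-8,22,-6] → ·
    (2,2)@(5, 5): e=[0,10,-2] → ·  [on edge]
    (3,3)@(7, 7): e=[0,14,-6] → ·  [on edge]
  covered (2 px):
    █ · · ·
    · █ · ·
    · · · ·
    · · · ·
    · · · ·
    · · · ·
    · · · ·
    · · · ·
    · · · ·
    · · · ·
    · · · ·

Answer: 6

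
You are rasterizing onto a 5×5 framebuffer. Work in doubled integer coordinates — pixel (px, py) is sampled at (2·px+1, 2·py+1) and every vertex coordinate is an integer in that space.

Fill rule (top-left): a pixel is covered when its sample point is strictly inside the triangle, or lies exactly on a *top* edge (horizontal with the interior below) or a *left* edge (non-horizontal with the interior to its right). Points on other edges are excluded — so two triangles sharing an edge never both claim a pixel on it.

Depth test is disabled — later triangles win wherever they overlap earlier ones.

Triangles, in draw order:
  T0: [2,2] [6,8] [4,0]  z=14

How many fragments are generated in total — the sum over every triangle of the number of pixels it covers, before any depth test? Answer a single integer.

T0:
  2·area = 20  (B↔C swapped to make it positive)
  edge (2, 2)→(4, 0): d=(2,-2) top-left  bias=+0
  edge (4, 0)→(6, 8): d=(2,8) right/bottom  bias=-1
  edge (6, 8)→(2, 2): d=(-4,-6) top-left  bias=+0
    (1,0)@(3, 1): e=[0,10,10] → █  [on edge]
    (2,0)@(5, 1): e=[4,-6,22] → ·
    (0,1)@(1, 3): e=[0,30,-10] → ·  [on edge]
    (1,1)@(3, 3): e=[4,14,2] → █
    (2,1)@(5, 3): e=[8,-2,14] → ·
    (1,2)@(3, 5): e=[8,18,-6] → ·
    (2,2)@(5, 5): e=[12,2,6] → █
    (3,2)@(7, 5): e=[16,-14,18] → ·
    (2,3)@(5, 7): e=[16,6,-2] → ·
  covered (3 px):
    · █ · · ·
    · █ · · ·
    · · █ · ·
    · · · · ·
    · · · · ·

Final: 3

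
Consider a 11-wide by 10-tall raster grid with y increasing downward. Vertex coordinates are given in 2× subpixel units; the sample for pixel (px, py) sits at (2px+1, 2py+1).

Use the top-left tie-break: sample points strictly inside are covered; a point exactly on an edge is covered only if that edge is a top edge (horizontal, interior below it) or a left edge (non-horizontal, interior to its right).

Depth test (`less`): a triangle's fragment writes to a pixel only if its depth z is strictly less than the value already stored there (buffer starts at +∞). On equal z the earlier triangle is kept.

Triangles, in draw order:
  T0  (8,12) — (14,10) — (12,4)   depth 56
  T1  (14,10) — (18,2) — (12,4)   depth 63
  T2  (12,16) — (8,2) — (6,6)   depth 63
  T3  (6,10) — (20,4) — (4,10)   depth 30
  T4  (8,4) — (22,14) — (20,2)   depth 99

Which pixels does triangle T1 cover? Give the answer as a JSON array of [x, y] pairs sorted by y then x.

T0:
  2·area = 40  (B↔C swapped to make it positive)
  edge (8, 12)→(12, 4): d=(4,-8) top-left  bias=+0
  edge (12, 4)→(14, 10): d=(2,6) right/bottom  bias=-1
  edge (14, 10)→(8, 12): d=(-6,2) right/bottom  bias=-1
    (5,0)@(11, 1): e=[-20,0,60] → .  [on edge]
    (5,3)@(11, 7): e=[4,12,24] → X
    (6,3)@(13, 7): e=[20,0,20] → .  [on edge]
    (5,4)@(11, 9): e=[12,16,12] → X
    (6,4)@(13, 9): e=[28,4,8] → X
    (7,4)@(15, 9): e=[44,-8,4] → .
    (8,4)@(17, 9): e=[60,-20,0] → .  [on edge]
    (4,5)@(9, 11): e=[4,32,4] → X
    (5,5)@(11, 11): e=[20,20,0] → .  [on edge]
    (6,5)@(13, 11): e=[36,8,-4] → .
    (2,6)@(5, 13): e=[-20,60,0] → .  [on edge]
    (4,6)@(9, 13): e=[12,36,-8] → .
    (7,6)@(15, 13): e=[60,0,-20] → .  [on edge]
    (8,9)@(17, 19): e=[100,0,-60] → .  [on edge]
  covered (4 px):
    . . . . . . . . . . .
    . . . . . . . . . . .
    . . . . . . . . . . .
    . . . . . X . . . . .
    . . . . . X X . . . .
    . . . . X . . . . . .
    . . . . . . . . . . .
    . . . . . . . . . . .
    . . . . . . . . . . .
    . . . . . . . . . . .
T1:
  2·area = 40  (B↔C swapped to make it positive)
  edge (14, 10)→(12, 4): d=(-2,-6) top-left  bias=+0
  edge (12, 4)→(18, 2): d=(6,-2) top-left  bias=+0
  edge (18, 2)→(14, 10): d=(-4,8) right/bottom  bias=-1
    (5,0)@(11, 1): e=[0,-20,60] → .  [on edge]
    (10,0)@(21, 1): e=[60,0,-20] → .  [on edge]
    (7,1)@(15, 3): e=[20,0,20] → X  [on edge]
    (8,1)@(17, 3): e=[32,4,4] → X
    (9,1)@(19, 3): e=[44,8,-12] → .
    (4,2)@(9, 5): e=[-20,0,60] → .  [on edge]
    (6,2)@(13, 5): e=[4,8,28] → X
    (8,2)@(17, 5): e=[28,16,-4] → .
    (1,3)@(3, 7): e=[-60,0,100] → .  [on edge]
    (6,3)@(13, 7): e=[0,20,20] → X  [on edge]
    (8,3)@(17, 7): e=[24,28,-12] → .
    (6,4)@(13, 9): e=[-4,32,12] → .
    (7,6)@(15, 13): e=[0,60,-20] → .  [on edge]
    (8,9)@(17, 19): e=[0,100,-60] → .  [on edge]
  covered (6 px):
    . . . . . . . . . . .
    . . . . . . . X X . .
    . . . . . . X X . . .
    . . . . . . X X . . .
    . . . . . . . . . . .
    . . . . . . . . . . .
    . . . . . . . . . . .
    . . . . . . . . . . .
    . . . . . . . . . . .
    . . . . . . . . . . .
T2:
  2·area = 44  (B↔C swapped to make it positive)
  edge (12, 16)→(6, 6): d=(-6,-10) top-left  bias=+0
  edge (6, 6)→(8, 2): d=(2,-4) top-left  bias=+0
  edge (8, 2)→(12, 16): d=(4,14) right/bottom  bias=-1
    (1,0)@(3, 1): e=[0,-22,66] → .  [on edge]
    (3,2)@(7, 5): e=[16,2,26] → X
    (4,2)@(9, 5): e=[36,10,-2] → .
    (3,3)@(7, 7): e=[4,6,34] → X
    (4,3)@(9, 7): e=[24,14,6] → X
    (5,3)@(11, 7): e=[44,22,-22] → .
    (3,4)@(7, 9): e=[-8,10,42] → .
    (4,4)@(9, 9): e=[12,18,14] → X
    (5,4)@(11, 9): e=[32,26,-14] → .
    (4,5)@(9, 11): e=[0,22,22] → X  [on edge]
    (5,5)@(11, 11): e=[20,30,-6] → .
    (4,6)@(9, 13): e=[-12,26,30] → .
  covered (6 px):
    . . . . . . . . . . .
    . . . . . . . . . . .
    . . . X . . . . . . .
    . . . X X . . . . . .
    . . . . X . . . . . .
    . . . . X . . . . . .
    . . . . . X . . . . .
    . . . . . . . . . . .
    . . . . . . . . . . .
    . . . . . . . . . . .
T3:
  2·area = 12  (B↔C swapped to make it positive)
  edge (6, 10)→(4, 10): d=(-2,0) right/bottom  bias=-1
  edge (4, 10)→(20, 4): d=(16,-6) top-left  bias=+0
  edge (20, 4)→(6, 10): d=(-14,6) right/bottom  bias=-1
    (6,3)@(13, 7): e=[6,6,0] → .  [on edge]
    (3,4)@(7, 9): e=[2,2,8] → X
    (4,4)@(9, 9): e=[2,14,-4] → .
    (3,5)@(7, 11): e=[-2,34,-20] → .
  covered (1 px):
    . . . . . . . . . . .
    . . . . . . . . . . .
    . . . . . . . . . . .
    . . . . . . . . . . .
    . . . X . . . . . . .
    . . . . . . . . . . .
    . . . . . . . . . . .
    . . . . . . . . . . .
    . . . . . . . . . . .
    . . . . . . . . . . .
T4:
  2·area = 148  (B↔C swapped to make it positive)
  edge (8, 4)→(20, 2): d=(12,-2) top-left  bias=+0
  edge (20, 2)→(22, 14): d=(2,12) right/bottom  bias=-1
  edge (22, 14)→(8, 4): d=(-14,-10) top-left  bias=+0
    (7,1)@(15, 3): e=[2,62,84] → X
    (8,1)@(17, 3): e=[6,38,104] → X
    (9,1)@(19, 3): e=[10,14,124] → X
    (10,1)@(21, 3): e=[14,-10,144] → .
    (5,2)@(11, 5): e=[18,114,16] → X
    (6,2)@(13, 5): e=[22,90,36] → X
    (10,2)@(21, 5): e=[38,-6,116] → .
    (5,3)@(11, 7): e=[42,118,-12] → .
    (6,3)@(13, 7): e=[46,94,8] → X
    (10,3)@(21, 7): e=[62,-2,88] → .
    (6,4)@(13, 9): e=[70,98,-20] → .
    (7,4)@(15, 9): e=[74,74,0] → X  [on edge]
  covered (19 px):
    . . . . . . . . . . .
    . . . . . . . X X X .
    . . . . . X X X X X .
    . . . . . . X X X X .
    . . . . . . . X X X X
    . . . . . . . . . X X
    . . . . . . . . . . X
    . . . . . . . . . . .
    . . . . . . . . . . .
    . . . . . . . . . . .

Result: [[7,1],[8,1],[6,2],[7,2],[6,3],[7,3]]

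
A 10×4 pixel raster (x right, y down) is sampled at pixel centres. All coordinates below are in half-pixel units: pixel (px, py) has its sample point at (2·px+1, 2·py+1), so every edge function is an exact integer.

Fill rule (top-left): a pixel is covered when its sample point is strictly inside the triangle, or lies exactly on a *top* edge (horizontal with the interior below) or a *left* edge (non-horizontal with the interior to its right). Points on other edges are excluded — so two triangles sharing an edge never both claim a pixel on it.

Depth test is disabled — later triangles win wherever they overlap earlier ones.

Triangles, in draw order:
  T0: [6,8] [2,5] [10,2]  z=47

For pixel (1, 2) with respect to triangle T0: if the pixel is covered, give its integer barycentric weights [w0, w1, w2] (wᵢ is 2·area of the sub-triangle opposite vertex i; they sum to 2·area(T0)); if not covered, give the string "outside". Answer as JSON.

T0:
  2·area = 36
  edge (6, 8)→(2, 5): d=(-4,-3) top-left  bias=+0
  edge (2, 5)→(10, 2): d=(8,-3) top-left  bias=+0
  edge (10, 2)→(6, 8): d=(-4,6) right/bottom  bias=-1
    (4,1)@(9, 3): e=[29,5,2] → #
    (5,1)@(11, 3): e=[35,11,-10] → ·
    (1,2)@(3, 5): e=[3,3,30] → #
    (2,2)@(5, 5): e=[9,9,18] → #
    (3,2)@(7, 5): e=[15,15,6] → #
    (4,2)@(9, 5): e=[21,21,-6] → ·
    (1,3)@(3, 7): e=[-5,19,22] → ·
    (2,3)@(5, 7): e=[1,25,10] → #
    (3,3)@(7, 7): e=[7,31,-2] → ·
  covered (5 px):
    · · · · · · · · · ·
    · · · · # · · · · ·
    · # # # · · · · · ·
    · · # · · · · · · ·

Final: [3,30,3]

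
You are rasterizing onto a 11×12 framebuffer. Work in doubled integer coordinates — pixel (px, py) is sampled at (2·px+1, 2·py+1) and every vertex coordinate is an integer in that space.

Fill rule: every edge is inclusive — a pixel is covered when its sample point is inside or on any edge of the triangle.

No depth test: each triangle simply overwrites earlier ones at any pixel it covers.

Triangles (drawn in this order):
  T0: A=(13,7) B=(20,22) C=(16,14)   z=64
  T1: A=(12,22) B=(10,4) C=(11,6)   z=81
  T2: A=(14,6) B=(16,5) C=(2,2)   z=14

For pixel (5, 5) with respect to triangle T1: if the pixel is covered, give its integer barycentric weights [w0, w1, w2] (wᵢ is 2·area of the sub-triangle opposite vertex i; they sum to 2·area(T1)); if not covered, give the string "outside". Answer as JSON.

T0:
  2·area = 4
  edge (13, 7)→(20, 22): d=(7,15) inclusive
  edge (20, 22)→(16, 14): d=(-4,-8) inclusive
  edge (16, 14)→(13, 7): d=(-3,-7) inclusive
    (6,3)@(13, 7): e=[0,4,0] → X  [on edge]
    (7,3)@(15, 7): e=[-30,20,14] → .
    (6,4)@(13, 9): e=[14,-4,-6] → .
    (9,10)@(19, 21): e=[8,-4,0] → .  [on edge]
  covered (1 px):
    . . . . . . . . . . .
    . . . . . . . . . . .
    . . . . . . . . . . .
    . . . . . . X . . . .
    . . . . . . . . . . .
    . . . . . . . . . . .
    . . . . . . . . . . .
    . . . . . . . . . . .
    . . . . . . . . . . .
    . . . . . . . . . . .
    . . . . . . . . . . .
    . . . . . . . . . . .
T1:
  2·area = 14
  edge (12, 22)→(10, 4): d=(-2,-18) inclusive
  edge (10, 4)→(11, 6): d=(1,2) inclusive
  edge (11, 6)→(12, 22): d=(1,16) inclusive
    (5,3)@(11, 7): e=[12,1,1] → X
    (6,3)@(13, 7): e=[48,-3,-31] → .
    (5,4)@(11, 9): e=[8,3,3] → X
    (6,4)@(13, 9): e=[44,-1,-29] → .
    (5,5)@(11, 11): e=[4,5,5] → X
    (6,5)@(13, 11): e=[40,1,-27] → .
    (5,6)@(11, 13): e=[0,7,7] → X  [on edge]
    (6,6)@(13, 13): e=[36,3,-25] → .
    (5,7)@(11, 15): e=[-4,9,9] → .
  covered (4 px):
    . . . . . . . . . . .
    . . . . . . . . . . .
    . . . . . . . . . . .
    . . . . . X . . . . .
    . . . . . X . . . . .
    . . . . . X . . . . .
    . . . . . X . . . . .
    . . . . . . . . . . .
    . . . . . . . . . . .
    . . . . . . . . . . .
    . . . . . . . . . . .
    . . . . . . . . . . .
T2:
  2·area = 20  (B↔C swapped to make it positive)
  edge (14, 6)→(2, 2): d=(-12,-4) inclusive
  edge (2, 2)→(16, 5): d=(14,3) inclusive
  edge (16, 5)→(14, 6): d=(-2,1) inclusive
    (2,1)@(5, 3): e=[0,5,15] → X  [on edge]
    (3,1)@(7, 3): e=[8,-1,13] → .
    (2,2)@(5, 5): e=[-24,33,11] → .
    (5,2)@(11, 5): e=[0,15,5] → X  [on edge]
    (6,2)@(13, 5): e=[8,9,3] → X
    (7,2)@(15, 5): e=[16,3,1] → X
    (8,2)@(17, 5): e=[24,-3,-1] → .
    (5,3)@(11, 7): e=[-24,43,1] → .
    (6,3)@(13, 7): e=[-16,37,-1] → .
    (7,3)@(15, 7): e=[-8,31,-3] → .
    (8,3)@(17, 7): e=[0,25,-5] → .  [on edge]
  covered (4 px):
    . . . . . . . . . . .
    . . X . . . . . . . .
    . . . . . X X X . . .
    . . . . . . . . . . .
    . . . . . . . . . . .
    . . . . . . . . . . .
    . . . . . . . . . . .
    . . . . . . . . . . .
    . . . . . . . . . . .
    . . . . . . . . . . .
    . . . . . . . . . . .
    . . . . . . . . . . .

Answer: [5,5,4]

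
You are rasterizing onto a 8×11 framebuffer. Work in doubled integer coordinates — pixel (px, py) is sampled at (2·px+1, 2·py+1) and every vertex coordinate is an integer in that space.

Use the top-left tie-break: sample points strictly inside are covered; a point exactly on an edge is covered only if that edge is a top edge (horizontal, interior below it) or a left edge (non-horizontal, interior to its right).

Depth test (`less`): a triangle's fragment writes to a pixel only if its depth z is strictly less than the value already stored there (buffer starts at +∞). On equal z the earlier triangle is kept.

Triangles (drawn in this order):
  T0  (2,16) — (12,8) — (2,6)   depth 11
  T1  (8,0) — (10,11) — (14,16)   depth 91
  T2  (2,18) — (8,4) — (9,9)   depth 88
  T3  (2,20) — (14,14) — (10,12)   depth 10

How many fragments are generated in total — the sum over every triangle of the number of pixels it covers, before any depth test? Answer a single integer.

T0:
  2·area = 100  (B↔C swapped to make it positive)
  edge (2, 16)→(2, 6): d=(0,-10) top-left  bias=+0
  edge (2, 6)→(12, 8): d=(10,2) right/bottom  bias=-1
  edge (12, 8)→(2, 16): d=(-10,8) right/bottom  bias=-1
    (1,3)@(3, 7): e=[10,8,82] → █
    (2,3)@(5, 7): e=[30,4,66] → █
    (3,3)@(7, 7): e=[50,0,50] → ·  [on edge]
    (1,4)@(3, 9): e=[10,28,62] → █
    (3,4)@(7, 9): e=[50,20,30] → █
    (4,4)@(9, 9): e=[70,16,14] → █
    (5,4)@(11, 9): e=[90,12,-2] → ·
    (1,5)@(3, 11): e=[10,48,42] → █
    (4,5)@(9, 11): e=[70,36,-6] → ·
    (1,6)@(3, 13): e=[10,68,22] → █
    (3,6)@(7, 13): e=[50,60,-10] → ·
    (1,7)@(3, 15): e=[10,88,2] → █
  covered (12 px):
    · · · · · · · ·
    · · · · · · · ·
    · · · · · · · ·
    · █ █ · · · · ·
    · █ █ █ █ · · ·
    · █ █ █ · · · ·
    · █ █ · · · · ·
    · █ · · · · · ·
    · · · · · · · ·
    · · · · · · · ·
    · · · · · · · ·
T1:
  2·area = 34  (B↔C swapped to make it positive)
  edge (8, 0)→(14, 16): d=(6,16) right/bottom  bias=-1
  edge (14, 16)→(10, 11): d=(-4,-5) top-left  bias=+0
  edge (10, 11)→(8, 0): d=(-2,-11) top-left  bias=+0
    (4,1)@(9, 3): e=[2,27,5] → █
    (5,1)@(11, 3): e=[-30,37,27] → ·
    (4,2)@(9, 5): e=[14,19,1] → █
    (5,2)@(11, 5): e=[-18,29,23] → ·
    (4,3)@(9, 7): e=[26,11,-3] → ·
    (5,4)@(11, 9): e=[6,13,15] → █
    (6,4)@(13, 9): e=[-26,23,37] → ·
    (5,5)@(11, 11): e=[18,5,11] → █
    (6,5)@(13, 11): e=[-14,15,33] → ·
    (5,6)@(11, 13): e=[30,-3,7] → ·
  covered (4 px):
    · · · · · · · ·
    · · · · █ · · ·
    · · · · █ · · ·
    · · · · · · · ·
    · · · · · █ · ·
    · · · · · █ · ·
    · · · · · · · ·
    · · · · · · · ·
    · · · · · · · ·
    · · · · · · · ·
    · · · · · · · ·
T2:
  2·area = 44
  edge (2, 18)→(8, 4): d=(6,-14) top-left  bias=+0
  edge (8, 4)→(9, 9): d=(1,5) right/bottom  bias=-1
  edge (9, 9)→(2, 18): d=(-7,9) right/bottom  bias=-1
    (3,3)@(7, 7): e=[4,8,32] → █
    (4,3)@(9, 7): e=[32,-2,14] → ·
    (3,4)@(7, 9): e=[16,10,18] → █
    (4,4)@(9, 9): e=[44,0,0] → ·  [on edge]
    (2,5)@(5, 11): e=[0,22,22] → █  [on edge]
    (4,5)@(9, 11): e=[56,2,-14] → ·
    (2,6)@(5, 13): e=[12,24,8] → █
    (3,6)@(7, 13): e=[40,14,-10] → ·
    (2,7)@(5, 15): e=[24,26,-6] → ·
    (5,9)@(11, 19): e=[132,0,-88] → ·  [on edge]
  covered (5 px):
    · · · · · · · ·
    · · · · · · · ·
    · · · · · · · ·
    · · · █ · · · ·
    · · · █ · · · ·
    · · █ █ · · · ·
    · · █ · · · · ·
    · · · · · · · ·
    · · · · · · · ·
    · · · · · · · ·
    · · · · · · · ·
T3:
  2·area = 48  (B↔C swapped to make it positive)
  edge (2, 20)→(10, 12): d=(8,-8) top-left  bias=+0
  edge (10, 12)→(14, 14): d=(4,2) right/bottom  bias=-1
  edge (14, 14)→(2, 20): d=(-12,6) right/bottom  bias=-1
    (7,3)@(15, 7): e=[0,-30,78] → ·  [on edge]
    (6,4)@(13, 9): e=[0,-18,66] → ·  [on edge]
    (5,5)@(11, 11): e=[0,-6,54] → ·  [on edge]
    (4,6)@(9, 13): e=[0,6,42] → █  [on edge]
    (5,6)@(11, 13): e=[16,2,30] → █
    (6,6)@(13, 13): e=[32,-2,18] → ·
    (3,7)@(7, 15): e=[0,18,30] → █  [on edge]
    (6,7)@(13, 15): e=[48,6,-6] → ·
    (2,8)@(5, 17): e=[0,30,18] → █  [on edge]
    (4,8)@(9, 17): e=[32,22,-6] → ·
    (5,8)@(11, 17): e=[48,18,-18] → ·
    (1,9)@(3, 19): e=[0,42,6] → █  [on edge]
    (0,10)@(1, 21): e=[0,54,-6] → ·  [on edge]
  covered (8 px):
    · · · · · · · ·
    · · · · · · · ·
    · · · · · · · ·
    · · · · · · · ·
    · · · · · · · ·
    · · · · · · · ·
    · · · · █ █ · ·
    · · · █ █ █ · ·
    · · █ █ · · · ·
    · █ · · · · · ·
    · · · · · · · ·

Result: 29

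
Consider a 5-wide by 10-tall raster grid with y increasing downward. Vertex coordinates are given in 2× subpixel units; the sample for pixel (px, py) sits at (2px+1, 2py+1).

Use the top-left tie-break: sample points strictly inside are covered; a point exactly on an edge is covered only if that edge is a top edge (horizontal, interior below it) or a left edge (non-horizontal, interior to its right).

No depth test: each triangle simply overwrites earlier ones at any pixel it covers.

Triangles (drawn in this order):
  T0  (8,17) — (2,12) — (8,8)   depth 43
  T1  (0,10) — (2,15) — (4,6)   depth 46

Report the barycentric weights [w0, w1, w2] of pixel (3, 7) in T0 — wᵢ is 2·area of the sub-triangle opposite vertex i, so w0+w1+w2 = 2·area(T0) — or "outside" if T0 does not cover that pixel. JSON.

T0:
  2·area = 54
  edge (8, 17)→(2, 12): d=(-6,-5) top-left  bias=+0
  edge (2, 12)→(8, 8): d=(6,-4) top-left  bias=+0
  edge (8, 8)→(8, 17): d=(0,9) right/bottom  bias=-1
    (3,4)@(7, 9): e=[43,2,9] → █
    (4,4)@(9, 9): e=[53,10,-9] → ·
    (2,5)@(5, 11): e=[21,6,27] → █
    (4,5)@(9, 11): e=[41,22,-9] → ·
    (2,6)@(5, 13): e=[9,18,27] → █
    (4,6)@(9, 13): e=[29,34,-9] → ·
    (2,7)@(5, 15): e=[-3,30,27] → ·
    (3,7)@(7, 15): e=[7,38,9] → █
    (4,7)@(9, 15): e=[17,46,-9] → ·
    (3,8)@(7, 17): e=[-5,50,9] → ·
  covered (6 px):
    · · · · ·
    · · · · ·
    · · · · ·
    · · · · ·
    · · · █ ·
    · · █ █ ·
    · · █ █ ·
    · · · █ ·
    · · · · ·
    · · · · ·
T1:
  2·area = 28  (B↔C swapped to make it positive)
  edge (0, 10)→(4, 6): d=(4,-4) top-left  bias=+0
  edge (4, 6)→(2, 15): d=(-2,9) right/bottom  bias=-1
  edge (2, 15)→(0, 10): d=(-2,-5) top-left  bias=+0
    (4,0)@(9, 1): e=[0,-35,63] → ·  [on edge]
    (3,1)@(7, 3): e=[0,-21,49] → ·  [on edge]
    (2,2)@(5, 5): e=[0,-7,35] → ·  [on edge]
    (1,3)@(3, 7): e=[0,7,21] → █  [on edge]
    (2,3)@(5, 7): e=[8,-11,31] → ·
    (0,4)@(1, 9): e=[0,21,7] → █  [on edge]
    (2,4)@(5, 9): e=[16,-15,27] → ·
    (0,5)@(1, 11): e=[8,17,3] → █
    (1,5)@(3, 11): e=[16,-1,13] → ·
    (0,6)@(1, 13): e=[16,13,-1] → ·
  covered (4 px):
    · · · · ·
    · · · · ·
    · · · · ·
    · █ · · ·
    █ █ · · ·
    █ · · · ·
    · · · · ·
    · · · · ·
    · · · · ·
    · · · · ·

Final: [38,9,7]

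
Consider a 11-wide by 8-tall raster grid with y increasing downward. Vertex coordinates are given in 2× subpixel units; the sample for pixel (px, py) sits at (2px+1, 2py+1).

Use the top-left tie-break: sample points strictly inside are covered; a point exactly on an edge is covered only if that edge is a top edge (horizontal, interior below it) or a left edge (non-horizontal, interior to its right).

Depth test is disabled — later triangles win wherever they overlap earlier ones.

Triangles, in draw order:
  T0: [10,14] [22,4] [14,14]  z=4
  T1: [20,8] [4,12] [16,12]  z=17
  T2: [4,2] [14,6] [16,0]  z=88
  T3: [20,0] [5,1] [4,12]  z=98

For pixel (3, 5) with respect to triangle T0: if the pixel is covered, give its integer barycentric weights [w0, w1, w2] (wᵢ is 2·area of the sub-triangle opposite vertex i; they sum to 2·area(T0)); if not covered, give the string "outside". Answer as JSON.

T0:
  2·area = 40
  edge (10, 14)→(22, 4): d=(12,-10) top-left  bias=+0
  edge (22, 4)→(14, 14): d=(-8,10) right/bottom  bias=-1
  edge (14, 14)→(10, 14): d=(-4,0) right/bottom  bias=-1
    (10,2)@(21, 5): e=[2,2,36] → #
    (9,3)@(19, 7): e=[6,6,28] → #
    (10,3)@(21, 7): e=[26,-14,28] → ·
    (8,4)@(17, 9): e=[10,10,20] → #
    (9,4)@(19, 9): e=[30,-10,20] → ·
    (7,5)@(15, 11): e=[14,14,12] → #
    (8,5)@(17, 11): e=[34,-6,12] → ·
    (6,6)@(13, 13): e=[18,18,4] → #
    (7,6)@(15, 13): e=[38,-2,4] → ·
    (6,7)@(13, 15): e=[42,2,-4] → ·
  covered (5 px):
    · · · · · · · · · · ·
    · · · · · · · · · · ·
    · · · · · · · · · · #
    · · · · · · · · · # ·
    · · · · · · · · # · ·
    · · · · · · · # · · ·
    · · · · · · # · · · ·
    · · · · · · · · · · ·
T1:
  2·area = 48  (B↔C swapped to make it positive)
  edge (20, 8)→(16, 12): d=(-4,4) right/bottom  bias=-1
  edge (16, 12)→(4, 12): d=(-12,0) right/bottom  bias=-1
  edge (4, 12)→(20, 8): d=(16,-4) top-left  bias=+0
    (10,3)@(21, 7): e=[0,60,-12] → ·  [on edge]
    (8,4)@(17, 9): e=[8,36,4] → #
    (9,4)@(19, 9): e=[0,36,12] → ·  [on edge]
    (4,5)@(9, 11): e=[32,12,4] → #
    (5,5)@(11, 11): e=[24,12,12] → #
    (6,5)@(13, 11): e=[16,12,20] → #
    (7,5)@(15, 11): e=[8,12,28] → #
    (8,5)@(17, 11): e=[0,12,36] → ·  [on edge]
    (4,6)@(9, 13): e=[24,-12,36] → ·
    (5,6)@(11, 13): e=[16,-12,44] → ·
    (6,6)@(13, 13): e=[8,-12,52] → ·
    (7,6)@(15, 13): e=[0,-12,60] → ·  [on edge]
    (6,7)@(13, 15): e=[0,-36,84] → ·  [on edge]
  covered (5 px):
    · · · · · · · · · · ·
    · · · · · · · · · · ·
    · · · · · · · · · · ·
    · · · · · · · · · · ·
    · · · · · · · · # · ·
    · · · · # # # # · · ·
    · · · · · · · · · · ·
    · · · · · · · · · · ·
T2:
  2·area = 68  (B↔C swapped to make it positive)
  edge (4, 2)→(16, 0): d=(12,-2) top-left  bias=+0
  edge (16, 0)→(14, 6): d=(-2,6) right/bottom  bias=-1
  edge (14, 6)→(4, 2): d=(-10,-4) top-left  bias=+0
    (5,0)@(11, 1): e=[2,28,38] → #
    (6,0)@(13, 1): e=[6,16,46] → #
    (7,0)@(15, 1): e=[10,4,54] → #
    (8,0)@(17, 1): e=[14,-8,62] → ·
    (3,1)@(7, 3): e=[18,48,2] → #
    (4,1)@(9, 3): e=[22,36,10] → #
    (7,1)@(15, 3): e=[34,0,34] → ·  [on edge]
    (3,2)@(7, 5): e=[42,44,-18] → ·
    (4,2)@(9, 5): e=[46,32,-10] → ·
    (5,2)@(11, 5): e=[50,20,-2] → ·
    (6,2)@(13, 5): e=[54,8,6] → #
    (7,2)@(15, 5): e=[58,-4,14] → ·
    (6,4)@(13, 9): e=[102,0,-34] → ·  [on edge]
    (5,7)@(11, 15): e=[170,0,-102] → ·  [on edge]
  covered (8 px):
    · · · · · # # # · · ·
    · · · # # # # · · · ·
    · · · · · · # · · · ·
    · · · · · · · · · · ·
    · · · · · · · · · · ·
    · · · · · · · · · · ·
    · · · · · · · · · · ·
    · · · · · · · · · · ·
T3:
  2·area = 164  (B↔C swapped to make it positive)
  edge (20, 0)→(4, 12): d=(-16,12) right/bottom  bias=-1
  edge (4, 12)→(5, 1): d=(1,-11) top-left  bias=+0
  edge (5, 1)→(20, 0): d=(15,-1) top-left  bias=+0
    (2,0)@(5, 1): e=[164,0,0] → #  [on edge]
    (3,0)@(7, 1): e=[140,22,2] → #
    (4,0)@(9, 1): e=[116,44,4] → #
    (5,0)@(11, 1): e=[92,66,6] → #
    (6,0)@(13, 1): e=[68,88,8] → #
    (7,0)@(15, 1): e=[44,110,10] → #
    (8,0)@(17, 1): e=[20,132,12] → #
    (9,0)@(19, 1): e=[-4,154,14] → ·
    (2,1)@(5, 3): e=[132,2,30] → #
    (8,1)@(17, 3): e=[-12,134,42] → ·
    (2,2)@(5, 5): e=[100,4,60] → #
    (7,2)@(15, 5): e=[-20,114,70] → ·
  covered (24 px):
    · · # # # # # # # · ·
    · · # # # # # # · · ·
    · · # # # # # · · · ·
    · · # # # · · · · · ·
    · · # # · · · · · · ·
    · · # · · · · · · · ·
    · · · · · · · · · · ·
    · · · · · · · · · · ·

Final: "outside"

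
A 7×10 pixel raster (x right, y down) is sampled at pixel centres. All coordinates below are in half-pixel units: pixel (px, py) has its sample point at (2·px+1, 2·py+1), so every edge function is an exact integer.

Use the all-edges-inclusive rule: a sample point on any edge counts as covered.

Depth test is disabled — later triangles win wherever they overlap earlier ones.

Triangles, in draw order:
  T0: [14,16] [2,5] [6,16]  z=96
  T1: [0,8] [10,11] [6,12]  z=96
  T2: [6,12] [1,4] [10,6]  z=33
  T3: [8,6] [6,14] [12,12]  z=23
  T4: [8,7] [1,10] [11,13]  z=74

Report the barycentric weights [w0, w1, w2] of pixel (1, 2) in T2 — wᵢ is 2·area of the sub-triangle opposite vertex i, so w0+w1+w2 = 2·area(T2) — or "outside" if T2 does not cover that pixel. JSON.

T0:
  2·area = 88  (B↔C swapped to make it positive)
  edge (14, 16)→(6, 16): d=(-8,0) inclusive
  edge (6, 16)→(2, 5): d=(-4,-11) inclusive
  edge (2, 5)→(14, 16): d=(12,11) inclusive
    (1,3)@(3, 7): e=[72,3,13] → #
    (2,3)@(5, 7): e=[72,25,-9] → ·
    (1,4)@(3, 9): e=[56,-5,37] → ·
    (2,4)@(5, 9): e=[56,17,15] → #
    (3,4)@(7, 9): e=[56,39,-7] → ·
    (2,5)@(5, 11): e=[40,9,39] → #
    (3,5)@(7, 11): e=[40,31,17] → #
    (4,5)@(9, 11): e=[40,53,-5] → ·
    (2,6)@(5, 13): e=[24,1,63] → #
    (4,6)@(9, 13): e=[24,45,19] → #
    (5,6)@(11, 13): e=[24,67,-3] → ·
    (2,7)@(5, 15): e=[8,-7,87] → ·
  covered (10 px):
    · · · · · · ·
    · · · · · · ·
    · · · · · · ·
    · # · · · · ·
    · · # · · · ·
    · · # # · · ·
    · · # # # · ·
    · · · # # # ·
    · · · · · · ·
    · · · · · · ·
T1:
  2·area = 22
  edge (0, 8)→(10, 11): d=(10,3) inclusive
  edge (10, 11)→(6, 12): d=(-4,1) inclusive
  edge (6, 12)→(0, 8): d=(-6,-4) inclusive
    (1,4)@(3, 9): e=[1,15,6] → #
    (2,4)@(5, 9): e=[-5,13,14] → ·
    (1,5)@(3, 11): e=[21,7,-6] → ·
    (2,5)@(5, 11): e=[15,5,2] → #
    (3,5)@(7, 11): e=[9,3,10] → #
    (4,5)@(9, 11): e=[3,1,18] → #
    (5,5)@(11, 11): e=[-3,-1,26] → ·
    (2,6)@(5, 13): e=[35,-3,-10] → ·
    (3,6)@(7, 13): e=[29,-5,-2] → ·
    (4,6)@(9, 13): e=[23,-7,6] → ·
  covered (4 px):
    · · · · · · ·
    · · · · · · ·
    · · · · · · ·
    · · · · · · ·
    · # · · · · ·
    · · # # # · ·
    · · · · · · ·
    · · · · · · ·
    · · · · · · ·
    · · · · · · ·
T2:
  2·area = 62
  edge (6, 12)→(1, 4): d=(-5,-8) inclusive
  edge (1, 4)→(10, 6): d=(9,2) inclusive
  edge (10, 6)→(6, 12): d=(-4,6) inclusive
    (1,2)@(3, 5): e=[11,5,46] → #
    (2,2)@(5, 5): e=[27,1,34] → #
    (3,2)@(7, 5): e=[43,-3,22] → ·
    (1,3)@(3, 7): e=[1,23,38] → #
    (3,3)@(7, 7): e=[33,15,14] → #
    (4,3)@(9, 7): e=[49,11,2] → #
    (5,3)@(11, 7): e=[65,7,-10] → ·
    (1,4)@(3, 9): e=[-9,41,30] → ·
    (2,4)@(5, 9): e=[7,37,18] → #
    (4,4)@(9, 9): e=[39,29,-6] → ·
    (2,5)@(5, 11): e=[-3,55,10] → ·
    (3,5)@(7, 11): e=[13,51,-2] → ·
  covered (8 px):
    · · · · · · ·
    · · · · · · ·
    · # # · · · ·
    · # # # # · ·
    · · # # · · ·
    · · · · · · ·
    · · · · · · ·
    · · · · · · ·
    · · · · · · ·
    · · · · · · ·
T3:
  2·area = 44  (B↔C swapped to make it positive)
  edge (8, 6)→(12, 12): d=(4,6) inclusive
  edge (12, 12)→(6, 14): d=(-6,2) inclusive
  edge (6, 14)→(8, 6): d=(2,-8) inclusive
    (4,4)@(9, 9): e=[6,24,14] → #
    (5,4)@(11, 9): e=[-6,20,30] → ·
    (3,5)@(7, 11): e=[26,16,2] → #
    (5,5)@(11, 11): e=[2,8,34] → #
    (6,5)@(13, 11): e=[-10,4,50] → ·
    (3,6)@(7, 13): e=[34,4,6] → #
    (4,6)@(9, 13): e=[22,0,22] → #  [on edge]
    (5,6)@(11, 13): e=[10,-4,38] → ·
    (1,7)@(3, 15): e=[66,0,-22] → ·  [on edge]
    (3,7)@(7, 15): e=[42,-8,10] → ·
    (4,7)@(9, 15): e=[30,-12,26] → ·
  covered (6 px):
    · · · · · · ·
    · · · · · · ·
    · · · · · · ·
    · · · · · · ·
    · · · · # · ·
    · · · # # # ·
    · · · # # · ·
    · · · · · · ·
    · · · · · · ·
    · · · · · · ·
T4:
  2·area = 51  (B↔C swapped to make it positive)
  edge (8, 7)→(11, 13): d=(3,6) inclusive
  edge (11, 13)→(1, 10): d=(-10,-3) inclusive
  edge (1, 10)→(8, 7): d=(7,-3) inclusive
    (2,0)@(5, 1): e=[0,102,-51] → ·  [on edge]
    (3,2)@(7, 5): e=[0,68,-17] → ·  [on edge]
    (2,4)@(5, 9): e=[24,22,5] → #
    (3,4)@(7, 9): e=[12,28,11] → #
    (4,4)@(9, 9): e=[0,34,17] → #  [on edge]
    (5,4)@(11, 9): e=[-12,40,23] → ·
    (2,5)@(5, 11): e=[30,2,19] → #
    (5,5)@(11, 11): e=[-6,20,37] → ·
    (2,6)@(5, 13): e=[36,-18,33] → ·
    (3,6)@(7, 13): e=[24,-12,39] → ·
    (4,6)@(9, 13): e=[12,-6,45] → ·
    (5,6)@(11, 13): e=[0,0,51] → #  [on edge]
    (6,8)@(13, 17): e=[0,-34,85] → ·  [on edge]
  covered (7 px):
    · · · · · · ·
    · · · · · · ·
    · · · · · · ·
    · · · · · · ·
    · · # # # · ·
    · · # # # · ·
    · · · · · # ·
    · · · · · · ·
    · · · · · · ·
    · · · · · · ·

Final: [5,46,11]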